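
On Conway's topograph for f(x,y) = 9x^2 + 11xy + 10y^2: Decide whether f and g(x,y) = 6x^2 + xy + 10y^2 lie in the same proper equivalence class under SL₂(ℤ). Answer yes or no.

D₁ = -239, D₂ = -239
f: translate: b→-7 (≡11 mod 18), so (9,11,10)→(9,-7,8)
f: flip: (9,-7,8)→(8,7,9)
f: reduced (well bottom): (8,7,9) with a≤c, −a<b≤a
g: reduced (well bottom): (6,1,10) with a≤c, −a<b≤a
reduced forms (8, 7, 9) vs (6, 1, 10) ⇒ inequivalent

no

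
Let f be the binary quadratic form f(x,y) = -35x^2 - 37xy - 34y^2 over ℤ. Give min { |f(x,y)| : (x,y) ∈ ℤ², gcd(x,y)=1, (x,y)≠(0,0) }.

translate: b→-33 (≡37 mod 70), so (35,37,34)→(35,-33,32)
flip: (35,-33,32)→(32,33,35)
translate: b→-31 (≡33 mod 64), so (32,33,35)→(32,-31,34)
reduced (well bottom): (32,-31,34) with a≤c, −a<b≤a
well minimum |f| = |-32| = 32 (negative-definite)

32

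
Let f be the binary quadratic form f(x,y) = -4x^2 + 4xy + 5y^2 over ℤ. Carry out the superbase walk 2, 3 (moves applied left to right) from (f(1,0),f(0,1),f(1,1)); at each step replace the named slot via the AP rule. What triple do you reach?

start (-4,5,5) = (f(1,0),f(0,1),f(1,1))
replace slot 2: 2·((-4)+5) − 5 = -3 → (-4,-3,5)
replace slot 3: 2·((-4)+(-3)) − 5 = -19 → (-4,-3,-19)

-4,-3,-19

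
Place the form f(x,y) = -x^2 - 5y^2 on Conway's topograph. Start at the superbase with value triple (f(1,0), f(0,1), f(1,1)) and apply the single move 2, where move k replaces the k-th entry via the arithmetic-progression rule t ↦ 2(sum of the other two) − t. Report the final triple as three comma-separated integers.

start (-1,-5,-6) = (f(1,0),f(0,1),f(1,1))
replace slot 2: 2·((-1)+(-6)) − (-5) = -9 → (-1,-9,-6)

-1,-9,-6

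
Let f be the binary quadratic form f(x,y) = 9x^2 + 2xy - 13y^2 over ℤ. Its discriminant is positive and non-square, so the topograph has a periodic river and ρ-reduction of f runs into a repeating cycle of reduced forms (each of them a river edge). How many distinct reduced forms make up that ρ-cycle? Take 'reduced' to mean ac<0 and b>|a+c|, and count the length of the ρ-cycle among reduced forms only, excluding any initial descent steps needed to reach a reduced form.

D = 472, ⌊√D⌋ = 21
descent: ρ → (-13,-2,9)
descent: ρ → (9,20,-2)  [lands on river]
river: ρ → (-2,20,9)
river: ρ → (9,16,-6)
river: ρ → (-6,20,3)
river: ρ → (3,16,-18)
river: ρ → (-18,20,1)
river: ρ → (1,20,-18)
river: ρ → (-18,16,3)
river: ρ → (3,20,-6)
river: ρ → (-6,16,9)
ρ-cycle length = 10 (tail of 2 descent steps not counted)

10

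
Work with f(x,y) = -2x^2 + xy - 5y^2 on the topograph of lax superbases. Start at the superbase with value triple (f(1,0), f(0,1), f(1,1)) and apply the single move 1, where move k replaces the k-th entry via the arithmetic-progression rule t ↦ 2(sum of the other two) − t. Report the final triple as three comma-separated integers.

start (-2,-5,-6) = (f(1,0),f(0,1),f(1,1))
replace slot 1: 2·((-5)+(-6)) − (-2) = -20 → (-20,-5,-6)

-20,-5,-6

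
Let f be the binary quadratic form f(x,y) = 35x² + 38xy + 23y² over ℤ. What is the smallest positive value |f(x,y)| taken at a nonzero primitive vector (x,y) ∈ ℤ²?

translate: b→-32 (≡38 mod 70), so (35,38,23)→(35,-32,20)
flip: (35,-32,20)→(20,32,35)
translate: b→-8 (≡32 mod 40), so (20,32,35)→(20,-8,23)
reduced (well bottom): (20,-8,23) with a≤c, −a<b≤a
well minimum = a = 20

20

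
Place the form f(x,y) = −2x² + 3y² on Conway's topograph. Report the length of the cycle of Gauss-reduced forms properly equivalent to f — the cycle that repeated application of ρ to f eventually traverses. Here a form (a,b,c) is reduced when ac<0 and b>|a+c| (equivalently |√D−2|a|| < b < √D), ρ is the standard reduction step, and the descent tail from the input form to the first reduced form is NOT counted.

D = 24, ⌊√D⌋ = 4
descent: ρ → (3,0,-2)
descent: ρ → (-2,4,1)  [lands on river]
river: ρ → (1,4,-2)
ρ-cycle length = 2 (tail of 2 descent steps not counted)

2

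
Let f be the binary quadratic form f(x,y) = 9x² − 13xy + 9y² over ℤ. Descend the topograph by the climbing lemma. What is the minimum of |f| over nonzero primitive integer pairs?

translate: b→5 (≡-13 mod 18), so (9,-13,9)→(9,5,5)
flip: (9,5,5)→(5,-5,9)
translate: b→5 (≡-5 mod 10), so (5,-5,9)→(5,5,9)
reduced (well bottom): (5,5,9) with a≤c, −a<b≤a
well minimum = a = 5

5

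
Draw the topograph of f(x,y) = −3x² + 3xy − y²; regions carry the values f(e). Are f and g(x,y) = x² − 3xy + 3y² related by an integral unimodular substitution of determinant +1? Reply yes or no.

D₁ = -3, D₂ = -3
f is negative-definite; reduce −f:
−f: translate: b→3 (≡-3 mod 6), so (3,-3,1)→(3,3,1)
−f: flip: (3,3,1)→(1,-3,3)
−f: translate: b→1 (≡-3 mod 2), so (1,-3,3)→(1,1,1)
−f: reduced (well bottom): (1,1,1) with a≤c, −a<b≤a
flip sign back: reduced form of f is (-1,-1,-1)
g: translate: b→1 (≡-3 mod 2), so (1,-3,3)→(1,1,1)
g: reduced (well bottom): (1,1,1) with a≤c, −a<b≤a
reduced forms (-1, -1, -1) vs (1, 1, 1) ⇒ inequivalent

no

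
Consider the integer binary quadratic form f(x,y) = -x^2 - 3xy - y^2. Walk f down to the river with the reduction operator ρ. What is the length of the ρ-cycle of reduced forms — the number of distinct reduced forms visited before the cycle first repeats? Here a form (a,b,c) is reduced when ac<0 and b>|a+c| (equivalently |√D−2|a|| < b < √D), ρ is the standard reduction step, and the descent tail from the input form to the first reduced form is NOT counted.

D = 5, ⌊√D⌋ = 2
descent: ρ → (-1,1,1)  [lands on river]
river: ρ → (1,1,-1)
ρ-cycle length = 2 (tail of 1 descent step not counted)

2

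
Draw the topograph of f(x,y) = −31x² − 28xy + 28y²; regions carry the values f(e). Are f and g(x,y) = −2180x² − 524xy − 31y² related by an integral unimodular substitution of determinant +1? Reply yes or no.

D₁ = 4256, D₂ = 4256
river cycle of f (length 8): (28, 28, -31), (-31, 34, 25), (25, 16, -40), (-40, 64, 1), (1, 64, -40), (-40, 16, 25), (25, 34, -31), (-31, 28, 28)
river cycle of g (length 8): (-31, 28, 28), (28, 28, -31), (-31, 34, 25), (25, 16, -40), (-40, 64, 1), (1, 64, -40), (-40, 16, 25), (25, 34, -31)
cycles coincide ⇒ equivalent

yes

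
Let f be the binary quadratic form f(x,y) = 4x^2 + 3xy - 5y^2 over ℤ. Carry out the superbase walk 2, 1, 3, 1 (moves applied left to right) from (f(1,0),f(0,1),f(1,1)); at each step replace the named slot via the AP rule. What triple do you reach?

start (4,-5,2) = (f(1,0),f(0,1),f(1,1))
replace slot 2: 2·(4+2) − (-5) = 17 → (4,17,2)
replace slot 1: 2·(17+2) − 4 = 34 → (34,17,2)
replace slot 3: 2·(34+17) − 2 = 100 → (34,17,100)
replace slot 1: 2·(17+100) − 34 = 200 → (200,17,100)

200,17,100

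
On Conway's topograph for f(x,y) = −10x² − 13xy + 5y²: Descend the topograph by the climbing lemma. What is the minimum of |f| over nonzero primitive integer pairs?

descent: ρ → (5,13,-10)  [lands on river]
river: ρ → (-10,7,8)
river: ρ → (8,9,-9)
river: ρ → (-9,9,8)
river: ρ → (8,7,-10)
river: ρ → (-10,13,5)
river: ρ → (5,17,-4)
river: ρ → (-4,15,9)
river: ρ → (9,3,-10)
river: ρ → (-10,17,2)
river: ρ → (2,19,-1)
river: ρ → (-1,19,2)
river: ρ → (2,17,-10)
river: ρ → (-10,3,9)
river: ρ → (9,15,-4)
river: ρ → (-4,17,5)
closes: descent 1, river 16
min |a| on river = 1

1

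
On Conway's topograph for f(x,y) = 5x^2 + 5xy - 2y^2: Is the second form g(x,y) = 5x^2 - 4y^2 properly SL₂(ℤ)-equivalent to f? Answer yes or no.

D₁ = 65, D₂ = 80
discriminants differ ⇒ not SL₂(ℤ)-equivalent

no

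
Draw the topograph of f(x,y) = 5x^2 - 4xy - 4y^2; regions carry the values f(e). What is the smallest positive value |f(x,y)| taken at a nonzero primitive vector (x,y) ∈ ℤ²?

descent: ρ → (-4,4,5)  [lands on river]
river: ρ → (5,6,-3)
river: ρ → (-3,6,5)
river: ρ → (5,4,-4)
closes: descent 1, river 4
min |a| on river = 3

3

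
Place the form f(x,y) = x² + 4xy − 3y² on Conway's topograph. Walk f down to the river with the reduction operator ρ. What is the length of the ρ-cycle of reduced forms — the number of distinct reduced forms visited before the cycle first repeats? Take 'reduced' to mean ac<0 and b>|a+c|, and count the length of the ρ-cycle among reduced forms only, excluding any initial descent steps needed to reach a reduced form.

D = 28, ⌊√D⌋ = 5
river: ρ → (-3,2,2)
river: ρ → (2,2,-3)
river: ρ → (-3,4,1)
river: ρ → (1,4,-3)
ρ-cycle length = 4 (tail of 0 descent steps not counted)

4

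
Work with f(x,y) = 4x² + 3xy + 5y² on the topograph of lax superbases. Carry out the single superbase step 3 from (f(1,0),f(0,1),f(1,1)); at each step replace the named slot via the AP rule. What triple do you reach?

start (4,5,12) = (f(1,0),f(0,1),f(1,1))
replace slot 3: 2·(4+5) − 12 = 6 → (4,5,6)

4,5,6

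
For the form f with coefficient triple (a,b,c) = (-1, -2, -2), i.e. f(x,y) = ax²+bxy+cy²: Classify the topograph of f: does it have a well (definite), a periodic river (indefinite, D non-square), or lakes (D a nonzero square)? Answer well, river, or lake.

D = b²−4ac = (-2)² − 4·(-1)·(-2) = -4
D < 0 ⇒ definite ⇒ every region one sign ⇒ single well

well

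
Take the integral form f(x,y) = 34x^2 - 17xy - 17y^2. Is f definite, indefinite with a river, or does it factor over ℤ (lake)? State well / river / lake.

D = b²−4ac = (-17)² − 4·34·(-17) = 2601
D = 51² is a perfect square ⇒ form factors over ℤ ⇒ lakes

lake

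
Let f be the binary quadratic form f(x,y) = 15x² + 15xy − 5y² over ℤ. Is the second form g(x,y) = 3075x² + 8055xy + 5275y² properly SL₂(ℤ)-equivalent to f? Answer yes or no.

D₁ = 525, D₂ = 525
river cycle of f (length 2): (-5, 15, 15), (15, 15, -5)
river cycle of g (length 2): (15, 15, -5), (-5, 15, 15)
cycles coincide ⇒ equivalent

yes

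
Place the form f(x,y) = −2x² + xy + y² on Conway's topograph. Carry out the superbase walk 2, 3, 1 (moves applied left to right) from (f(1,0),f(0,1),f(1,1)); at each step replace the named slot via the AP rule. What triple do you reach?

start (-2,1,0) = (f(1,0),f(0,1),f(1,1))
replace slot 2: 2·((-2)+0) − 1 = -5 → (-2,-5,0)
replace slot 3: 2·((-2)+(-5)) − 0 = -14 → (-2,-5,-14)
replace slot 1: 2·((-5)+(-14)) − (-2) = -36 → (-36,-5,-14)

-36,-5,-14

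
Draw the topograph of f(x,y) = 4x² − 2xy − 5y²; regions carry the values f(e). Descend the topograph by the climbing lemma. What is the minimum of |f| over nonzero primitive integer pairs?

descent: ρ → (-5,2,4)  [lands on river]
river: ρ → (4,6,-3)
river: ρ → (-3,6,4)
river: ρ → (4,2,-5)
river: ρ → (-5,8,1)
river: ρ → (1,8,-5)
closes: descent 1, river 6
min |a| on river = 1

1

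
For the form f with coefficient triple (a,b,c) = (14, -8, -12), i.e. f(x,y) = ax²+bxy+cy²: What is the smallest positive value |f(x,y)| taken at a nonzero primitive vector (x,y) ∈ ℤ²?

descent: ρ → (-12,8,14)  [lands on river]
river: ρ → (14,20,-6)
river: ρ → (-6,16,20)
river: ρ → (20,24,-2)
river: ρ → (-2,24,20)
river: ρ → (20,16,-6)
river: ρ → (-6,20,14)
river: ρ → (14,8,-12)
river: ρ → (-12,16,10)
river: ρ → (10,24,-4)
river: ρ → (-4,24,10)
river: ρ → (10,16,-12)
closes: descent 1, river 12
min |a| on river = 2

2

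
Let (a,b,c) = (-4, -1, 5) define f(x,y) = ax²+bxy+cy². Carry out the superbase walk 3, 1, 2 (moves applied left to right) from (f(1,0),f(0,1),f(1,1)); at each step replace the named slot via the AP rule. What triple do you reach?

start (-4,5,0) = (f(1,0),f(0,1),f(1,1))
replace slot 3: 2·((-4)+5) − 0 = 2 → (-4,5,2)
replace slot 1: 2·(5+2) − (-4) = 18 → (18,5,2)
replace slot 2: 2·(18+2) − 5 = 35 → (18,35,2)

18,35,2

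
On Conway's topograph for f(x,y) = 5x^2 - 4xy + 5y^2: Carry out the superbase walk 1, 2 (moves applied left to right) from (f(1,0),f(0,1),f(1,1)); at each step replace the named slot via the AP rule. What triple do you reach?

start (5,5,6) = (f(1,0),f(0,1),f(1,1))
replace slot 1: 2·(5+6) − 5 = 17 → (17,5,6)
replace slot 2: 2·(17+6) − 5 = 41 → (17,41,6)

17,41,6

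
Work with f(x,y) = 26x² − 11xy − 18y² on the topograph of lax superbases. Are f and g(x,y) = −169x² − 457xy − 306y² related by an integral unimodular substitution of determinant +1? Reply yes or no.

D₁ = 1993, D₂ = 1993
river cycle of f (length 90): (-18, 11, 26), (26, 41, -3), (-3, 43, 12), (12, 29, -24), (-24, 19, 17), (17, 15, -26), (-26, 37, 6), (6, 35, -32), (-32, 29, 9), (9, 43, -4), … (80 more)
river cycle of g (length 90): (-18, 11, 26), (26, 41, -3), (-3, 43, 12), (12, 29, -24), (-24, 19, 17), (17, 15, -26), (-26, 37, 6), (6, 35, -32), (-32, 29, 9), (9, 43, -4), … (80 more)
cycles coincide ⇒ equivalent

yes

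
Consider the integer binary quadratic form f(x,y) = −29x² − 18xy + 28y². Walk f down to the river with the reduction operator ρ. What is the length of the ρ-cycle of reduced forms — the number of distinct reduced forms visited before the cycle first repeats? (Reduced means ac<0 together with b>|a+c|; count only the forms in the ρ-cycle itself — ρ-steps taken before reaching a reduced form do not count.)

D = 3572, ⌊√D⌋ = 59
descent: ρ → (28,18,-29)  [lands on river]
river: ρ → (-29,40,17)
river: ρ → (17,28,-41)
river: ρ → (-41,54,4)
river: ρ → (4,58,-13)
river: ρ → (-13,46,28)
river: ρ → (28,10,-31)
river: ρ → (-31,52,7)
river: ρ → (7,46,-52)
river: ρ → (-52,58,1)
river: ρ → (1,58,-52)
river: ρ → (-52,46,7)
river: ρ → (7,52,-31)
river: ρ → (-31,10,28)
river: ρ → (28,46,-13)
river: ρ → (-13,58,4)
river: ρ → (4,54,-41)
river: ρ → (-41,28,17)
river: ρ → (17,40,-29)
river: ρ → (-29,18,28)
river: ρ → (28,38,-19)
river: ρ → (-19,38,28)
ρ-cycle length = 22 (tail of 1 descent step not counted)

22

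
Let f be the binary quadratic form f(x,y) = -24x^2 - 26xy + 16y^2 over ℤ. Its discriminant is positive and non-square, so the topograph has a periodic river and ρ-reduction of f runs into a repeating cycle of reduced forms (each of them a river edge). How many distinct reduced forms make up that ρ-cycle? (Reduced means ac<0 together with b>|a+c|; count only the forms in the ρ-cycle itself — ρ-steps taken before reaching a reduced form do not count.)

D = 2212, ⌊√D⌋ = 47
descent: ρ → (16,26,-24)  [lands on river]
river: ρ → (-24,22,18)
river: ρ → (18,14,-28)
river: ρ → (-28,42,4)
river: ρ → (4,46,-6)
river: ρ → (-6,38,32)
river: ρ → (32,26,-12)
river: ρ → (-12,46,2)
river: ρ → (2,46,-12)
river: ρ → (-12,26,32)
river: ρ → (32,38,-6)
river: ρ → (-6,46,4)
river: ρ → (4,42,-28)
river: ρ → (-28,14,18)
river: ρ → (18,22,-24)
river: ρ → (-24,26,16)
river: ρ → (16,38,-12)
river: ρ → (-12,34,22)
river: ρ → (22,10,-24)
river: ρ → (-24,38,8)
river: ρ → (8,42,-14)
river: ρ → (-14,42,8)
river: ρ → (8,38,-24)
river: ρ → (-24,10,22)
river: ρ → (22,34,-12)
river: ρ → (-12,38,16)
ρ-cycle length = 26 (tail of 1 descent step not counted)

26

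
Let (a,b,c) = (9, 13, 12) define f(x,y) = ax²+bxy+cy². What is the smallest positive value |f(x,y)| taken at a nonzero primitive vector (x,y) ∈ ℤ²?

translate: b→-5 (≡13 mod 18), so (9,13,12)→(9,-5,8)
flip: (9,-5,8)→(8,5,9)
reduced (well bottom): (8,5,9) with a≤c, −a<b≤a
well minimum = a = 8

8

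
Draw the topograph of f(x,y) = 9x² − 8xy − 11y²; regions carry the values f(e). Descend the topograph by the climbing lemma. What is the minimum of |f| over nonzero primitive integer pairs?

descent: ρ → (-11,8,9)  [lands on river]
river: ρ → (9,10,-10)
river: ρ → (-10,10,9)
river: ρ → (9,8,-11)
river: ρ → (-11,14,6)
river: ρ → (6,10,-15)
river: ρ → (-15,20,1)
river: ρ → (1,20,-15)
river: ρ → (-15,10,6)
river: ρ → (6,14,-11)
closes: descent 1, river 10
min |a| on river = 1

1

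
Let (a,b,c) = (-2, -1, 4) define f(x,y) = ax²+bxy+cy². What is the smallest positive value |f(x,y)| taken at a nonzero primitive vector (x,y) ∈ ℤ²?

descent: ρ → (4,1,-2)
descent: ρ → (-2,3,3)  [lands on river]
river: ρ → (3,3,-2)
river: ρ → (-2,5,1)
river: ρ → (1,5,-2)
closes: descent 2, river 4
min |a| on river = 1

1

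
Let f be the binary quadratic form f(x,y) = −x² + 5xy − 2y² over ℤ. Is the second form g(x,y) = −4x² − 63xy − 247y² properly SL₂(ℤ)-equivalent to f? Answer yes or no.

D₁ = 17, D₂ = 17
river cycle of f (length 6): (-2, 3, 1), (1, 3, -2), (-2, 1, 2), (2, 3, -1), (-1, 3, 2), (2, 1, -2)
river cycle of g (length 6): (1, 3, -2), (-2, 1, 2), (2, 3, -1), (-1, 3, 2), (2, 1, -2), (-2, 3, 1)
cycles coincide ⇒ equivalent

yes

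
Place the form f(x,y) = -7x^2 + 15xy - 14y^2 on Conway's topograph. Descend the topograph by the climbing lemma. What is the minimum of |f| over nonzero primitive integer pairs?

translate: b→-1 (≡-15 mod 14), so (7,-15,14)→(7,-1,6)
flip: (7,-1,6)→(6,1,7)
reduced (well bottom): (6,1,7) with a≤c, −a<b≤a
well minimum |f| = |-6| = 6 (negative-definite)

6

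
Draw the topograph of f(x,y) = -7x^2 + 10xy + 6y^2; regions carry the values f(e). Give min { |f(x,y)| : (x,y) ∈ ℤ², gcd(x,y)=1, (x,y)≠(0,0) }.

river: ρ → (6,14,-3)
river: ρ → (-3,16,1)
river: ρ → (1,16,-3)
river: ρ → (-3,14,6)
river: ρ → (6,10,-7)
river: ρ → (-7,4,9)
river: ρ → (9,14,-2)
river: ρ → (-2,14,9)
river: ρ → (9,4,-7)
river: ρ → (-7,10,6)
closes: descent 0, river 10
min |a| on river = 1

1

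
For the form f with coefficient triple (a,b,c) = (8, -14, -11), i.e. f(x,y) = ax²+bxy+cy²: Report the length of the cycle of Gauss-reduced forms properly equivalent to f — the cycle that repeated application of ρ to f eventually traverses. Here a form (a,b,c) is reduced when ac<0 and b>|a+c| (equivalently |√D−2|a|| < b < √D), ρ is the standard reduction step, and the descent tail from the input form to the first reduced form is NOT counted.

D = 548, ⌊√D⌋ = 23
descent: ρ → (-11,14,8)  [lands on river]
river: ρ → (8,18,-7)
river: ρ → (-7,10,16)
river: ρ → (16,22,-1)
river: ρ → (-1,22,16)
river: ρ → (16,10,-7)
river: ρ → (-7,18,8)
river: ρ → (8,14,-11)
river: ρ → (-11,8,11)
river: ρ → (11,14,-8)
river: ρ → (-8,18,7)
river: ρ → (7,10,-16)
river: ρ → (-16,22,1)
river: ρ → (1,22,-16)
river: ρ → (-16,10,7)
river: ρ → (7,18,-8)
river: ρ → (-8,14,11)
river: ρ → (11,8,-11)
ρ-cycle length = 18 (tail of 1 descent step not counted)

18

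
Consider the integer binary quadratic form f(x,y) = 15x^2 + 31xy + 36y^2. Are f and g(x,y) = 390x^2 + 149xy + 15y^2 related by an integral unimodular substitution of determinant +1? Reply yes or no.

D₁ = -1199, D₂ = -1199
f: translate: b→1 (≡31 mod 30), so (15,31,36)→(15,1,20)
f: reduced (well bottom): (15,1,20) with a≤c, −a<b≤a
g: flip: (390,149,15)→(15,-149,390)
g: translate: b→1 (≡-149 mod 30), so (15,-149,390)→(15,1,20)
g: reduced (well bottom): (15,1,20) with a≤c, −a<b≤a
reduced forms (15, 1, 20) vs (15, 1, 20) ⇒ equivalent

yes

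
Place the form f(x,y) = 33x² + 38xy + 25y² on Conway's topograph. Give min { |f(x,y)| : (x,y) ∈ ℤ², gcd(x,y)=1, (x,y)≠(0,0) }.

translate: b→-28 (≡38 mod 66), so (33,38,25)→(33,-28,20)
flip: (33,-28,20)→(20,28,33)
translate: b→-12 (≡28 mod 40), so (20,28,33)→(20,-12,25)
reduced (well bottom): (20,-12,25) with a≤c, −a<b≤a
well minimum = a = 20

20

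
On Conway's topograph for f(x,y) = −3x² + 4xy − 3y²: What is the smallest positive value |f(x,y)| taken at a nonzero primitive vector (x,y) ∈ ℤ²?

translate: b→2 (≡-4 mod 6), so (3,-4,3)→(3,2,2)
flip: (3,2,2)→(2,-2,3)
translate: b→2 (≡-2 mod 4), so (2,-2,3)→(2,2,3)
reduced (well bottom): (2,2,3) with a≤c, −a<b≤a
well minimum |f| = |-2| = 2 (negative-definite)

2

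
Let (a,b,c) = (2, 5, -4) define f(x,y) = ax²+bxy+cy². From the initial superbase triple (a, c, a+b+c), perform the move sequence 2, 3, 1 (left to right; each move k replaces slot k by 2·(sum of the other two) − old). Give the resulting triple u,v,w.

start (2,-4,3) = (f(1,0),f(0,1),f(1,1))
replace slot 2: 2·(2+3) − (-4) = 14 → (2,14,3)
replace slot 3: 2·(2+14) − 3 = 29 → (2,14,29)
replace slot 1: 2·(14+29) − 2 = 84 → (84,14,29)

84,14,29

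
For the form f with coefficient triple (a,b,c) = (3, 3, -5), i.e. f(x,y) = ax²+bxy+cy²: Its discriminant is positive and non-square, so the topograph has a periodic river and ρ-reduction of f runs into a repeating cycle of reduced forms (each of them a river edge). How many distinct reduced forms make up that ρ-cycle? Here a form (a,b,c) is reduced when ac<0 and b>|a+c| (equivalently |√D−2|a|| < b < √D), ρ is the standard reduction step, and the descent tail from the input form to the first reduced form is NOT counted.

D = 69, ⌊√D⌋ = 8
river: ρ → (-5,7,1)
river: ρ → (1,7,-5)
river: ρ → (-5,3,3)
river: ρ → (3,3,-5)
ρ-cycle length = 4 (tail of 0 descent steps not counted)

4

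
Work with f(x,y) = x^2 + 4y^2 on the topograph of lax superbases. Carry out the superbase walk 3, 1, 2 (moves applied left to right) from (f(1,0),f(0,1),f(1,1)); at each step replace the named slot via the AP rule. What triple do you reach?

start (1,4,5) = (f(1,0),f(0,1),f(1,1))
replace slot 3: 2·(1+4) − 5 = 5 → (1,4,5)
replace slot 1: 2·(4+5) − 1 = 17 → (17,4,5)
replace slot 2: 2·(17+5) − 4 = 40 → (17,40,5)

17,40,5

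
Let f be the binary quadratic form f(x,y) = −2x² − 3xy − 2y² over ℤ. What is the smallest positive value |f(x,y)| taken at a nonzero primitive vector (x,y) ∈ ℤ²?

translate: b→-1 (≡3 mod 4), so (2,3,2)→(2,-1,1)
flip: (2,-1,1)→(1,1,2)
reduced (well bottom): (1,1,2) with a≤c, −a<b≤a
well minimum |f| = |-1| = 1 (negative-definite)

1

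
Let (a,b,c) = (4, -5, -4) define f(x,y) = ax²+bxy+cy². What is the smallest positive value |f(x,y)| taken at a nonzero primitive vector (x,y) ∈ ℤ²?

descent: ρ → (-4,5,4)  [lands on river]
river: ρ → (4,3,-5)
river: ρ → (-5,7,2)
river: ρ → (2,9,-1)
river: ρ → (-1,9,2)
river: ρ → (2,7,-5)
river: ρ → (-5,3,4)
river: ρ → (4,5,-4)
river: ρ → (-4,3,5)
river: ρ → (5,7,-2)
river: ρ → (-2,9,1)
river: ρ → (1,9,-2)
river: ρ → (-2,7,5)
river: ρ → (5,3,-4)
closes: descent 1, river 14
min |a| on river = 1

1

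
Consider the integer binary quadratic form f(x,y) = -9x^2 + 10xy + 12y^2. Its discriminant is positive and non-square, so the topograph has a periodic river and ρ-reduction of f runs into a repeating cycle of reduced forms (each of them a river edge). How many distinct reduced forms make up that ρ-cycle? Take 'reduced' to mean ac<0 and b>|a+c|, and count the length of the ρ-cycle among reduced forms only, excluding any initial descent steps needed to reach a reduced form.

D = 532, ⌊√D⌋ = 23
river: ρ → (12,14,-7)
river: ρ → (-7,14,12)
river: ρ → (12,10,-9)
river: ρ → (-9,8,13)
river: ρ → (13,18,-4)
river: ρ → (-4,22,3)
river: ρ → (3,20,-11)
river: ρ → (-11,2,12)
river: ρ → (12,22,-1)
river: ρ → (-1,22,12)
river: ρ → (12,2,-11)
river: ρ → (-11,20,3)
river: ρ → (3,22,-4)
river: ρ → (-4,18,13)
river: ρ → (13,8,-9)
river: ρ → (-9,10,12)
ρ-cycle length = 16 (tail of 0 descent steps not counted)

16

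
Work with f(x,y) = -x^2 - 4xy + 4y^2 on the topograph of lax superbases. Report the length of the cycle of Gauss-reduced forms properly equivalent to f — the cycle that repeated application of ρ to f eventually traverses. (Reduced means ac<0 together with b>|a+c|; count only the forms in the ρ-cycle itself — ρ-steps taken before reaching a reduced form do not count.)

D = 32, ⌊√D⌋ = 5
descent: ρ → (4,4,-1)  [lands on river]
river: ρ → (-1,4,4)
ρ-cycle length = 2 (tail of 1 descent step not counted)

2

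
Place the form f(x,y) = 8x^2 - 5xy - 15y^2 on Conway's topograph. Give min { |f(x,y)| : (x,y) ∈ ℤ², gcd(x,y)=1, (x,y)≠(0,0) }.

descent: ρ → (-15,5,8)
descent: ρ → (8,11,-12)  [lands on river]
river: ρ → (-12,13,7)
river: ρ → (7,15,-10)
river: ρ → (-10,5,12)
river: ρ → (12,19,-3)
river: ρ → (-3,17,18)
river: ρ → (18,19,-2)
river: ρ → (-2,21,8)
closes: descent 2, river 8
min |a| on river = 2

2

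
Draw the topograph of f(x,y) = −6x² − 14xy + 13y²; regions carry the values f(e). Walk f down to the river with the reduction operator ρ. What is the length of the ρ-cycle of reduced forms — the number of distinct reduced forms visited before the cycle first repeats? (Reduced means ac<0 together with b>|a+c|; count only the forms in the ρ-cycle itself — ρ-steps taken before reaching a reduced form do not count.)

D = 508, ⌊√D⌋ = 22
descent: ρ → (13,14,-6)  [lands on river]
river: ρ → (-6,22,1)
river: ρ → (1,22,-6)
river: ρ → (-6,14,13)
river: ρ → (13,12,-7)
river: ρ → (-7,16,9)
river: ρ → (9,20,-3)
river: ρ → (-3,22,2)
river: ρ → (2,22,-3)
river: ρ → (-3,20,9)
river: ρ → (9,16,-7)
river: ρ → (-7,12,13)
ρ-cycle length = 12 (tail of 1 descent step not counted)

12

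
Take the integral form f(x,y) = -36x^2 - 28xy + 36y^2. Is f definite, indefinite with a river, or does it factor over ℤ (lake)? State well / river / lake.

D = b²−4ac = (-28)² − 4·(-36)·36 = 5968
D > 0 non-square ⇒ indefinite ⇒ periodic river

river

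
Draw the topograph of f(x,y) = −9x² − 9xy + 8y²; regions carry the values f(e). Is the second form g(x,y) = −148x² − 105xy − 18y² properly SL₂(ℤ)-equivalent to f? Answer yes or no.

D₁ = 369, D₂ = 369
river cycle of f (length 16): (8, 9, -9), (-9, 9, 8), (8, 7, -10), (-10, 13, 5), (5, 17, -4), (-4, 15, 9), (9, 3, -10), (-10, 17, 2), (2, 19, -1), (-1, 19, 2), … (6 more)
river cycle of g (length 16): (5, 13, -10), (-10, 7, 8), (8, 9, -9), (-9, 9, 8), (8, 7, -10), (-10, 13, 5), (5, 17, -4), (-4, 15, 9), (9, 3, -10), (-10, 17, 2), … (6 more)
cycles coincide ⇒ equivalent

yes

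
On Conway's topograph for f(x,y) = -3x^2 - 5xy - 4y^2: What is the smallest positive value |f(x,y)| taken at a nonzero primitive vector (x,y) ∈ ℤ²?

translate: b→-1 (≡5 mod 6), so (3,5,4)→(3,-1,2)
flip: (3,-1,2)→(2,1,3)
reduced (well bottom): (2,1,3) with a≤c, −a<b≤a
well minimum |f| = |-2| = 2 (negative-definite)

2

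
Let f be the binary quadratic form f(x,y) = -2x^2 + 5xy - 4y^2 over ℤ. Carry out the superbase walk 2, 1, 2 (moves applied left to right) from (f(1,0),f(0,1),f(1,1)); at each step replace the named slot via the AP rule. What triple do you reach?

start (-2,-4,-1) = (f(1,0),f(0,1),f(1,1))
replace slot 2: 2·((-2)+(-1)) − (-4) = -2 → (-2,-2,-1)
replace slot 1: 2·((-2)+(-1)) − (-2) = -4 → (-4,-2,-1)
replace slot 2: 2·((-4)+(-1)) − (-2) = -8 → (-4,-8,-1)

-4,-8,-1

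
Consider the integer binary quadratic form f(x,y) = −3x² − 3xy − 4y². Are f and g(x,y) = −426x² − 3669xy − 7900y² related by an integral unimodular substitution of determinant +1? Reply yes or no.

D₁ = -39, D₂ = -39
f is negative-definite; reduce −f:
−f: reduced (well bottom): (3,3,4) with a≤c, −a<b≤a
flip sign back: reduced form of f is (-3,-3,-4)
g is negative-definite; reduce −g:
−g: translate: b→261 (≡3669 mod 852), so (426,3669,7900)→(426,261,40)
−g: flip: (426,261,40)→(40,-261,426)
−g: translate: b→-21 (≡-261 mod 80), so (40,-261,426)→(40,-21,3)
−g: flip: (40,-21,3)→(3,21,40)
−g: translate: b→3 (≡21 mod 6), so (3,21,40)→(3,3,4)
−g: reduced (well bottom): (3,3,4) with a≤c, −a<b≤a
flip sign back: reduced form of g is (-3,-3,-4)
reduced forms (-3, -3, -4) vs (-3, -3, -4) ⇒ equivalent

yes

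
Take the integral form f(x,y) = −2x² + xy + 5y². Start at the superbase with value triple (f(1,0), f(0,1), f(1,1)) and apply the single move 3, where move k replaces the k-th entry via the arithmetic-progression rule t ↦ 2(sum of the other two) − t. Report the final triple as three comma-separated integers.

start (-2,5,4) = (f(1,0),f(0,1),f(1,1))
replace slot 3: 2·((-2)+5) − 4 = 2 → (-2,5,2)

-2,5,2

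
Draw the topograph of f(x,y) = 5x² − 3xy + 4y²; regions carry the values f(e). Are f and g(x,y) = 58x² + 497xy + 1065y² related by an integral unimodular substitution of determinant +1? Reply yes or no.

D₁ = -71, D₂ = -71
f: flip: (5,-3,4)→(4,3,5)
f: reduced (well bottom): (4,3,5) with a≤c, −a<b≤a
g: translate: b→33 (≡497 mod 116), so (58,497,1065)→(58,33,5)
g: flip: (58,33,5)→(5,-33,58)
g: translate: b→-3 (≡-33 mod 10), so (5,-33,58)→(5,-3,4)
g: flip: (5,-3,4)→(4,3,5)
g: reduced (well bottom): (4,3,5) with a≤c, −a<b≤a
reduced forms (4, 3, 5) vs (4, 3, 5) ⇒ equivalent

yes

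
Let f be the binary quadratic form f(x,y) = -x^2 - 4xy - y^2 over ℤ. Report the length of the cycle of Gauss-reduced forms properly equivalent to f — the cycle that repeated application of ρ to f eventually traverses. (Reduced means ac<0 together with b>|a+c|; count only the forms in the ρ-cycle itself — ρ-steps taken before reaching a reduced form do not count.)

D = 12, ⌊√D⌋ = 3
descent: ρ → (-1,2,2)  [lands on river]
river: ρ → (2,2,-1)
ρ-cycle length = 2 (tail of 1 descent step not counted)

2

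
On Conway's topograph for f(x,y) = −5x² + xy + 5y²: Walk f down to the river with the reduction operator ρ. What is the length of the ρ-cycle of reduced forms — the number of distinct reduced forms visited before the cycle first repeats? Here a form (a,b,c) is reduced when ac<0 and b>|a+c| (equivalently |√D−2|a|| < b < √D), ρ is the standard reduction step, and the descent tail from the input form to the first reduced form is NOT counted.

D = 101, ⌊√D⌋ = 10
river: ρ → (5,9,-1)
river: ρ → (-1,9,5)
river: ρ → (5,1,-5)
river: ρ → (-5,9,1)
river: ρ → (1,9,-5)
river: ρ → (-5,1,5)
ρ-cycle length = 6 (tail of 0 descent steps not counted)

6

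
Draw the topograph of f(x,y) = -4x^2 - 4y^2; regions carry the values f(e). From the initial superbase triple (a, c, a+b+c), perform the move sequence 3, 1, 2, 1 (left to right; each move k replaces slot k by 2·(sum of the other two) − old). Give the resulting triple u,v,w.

start (-4,-4,-8) = (f(1,0),f(0,1),f(1,1))
replace slot 3: 2·((-4)+(-4)) − (-8) = -8 → (-4,-4,-8)
replace slot 1: 2·((-4)+(-8)) − (-4) = -20 → (-20,-4,-8)
replace slot 2: 2·((-20)+(-8)) − (-4) = -52 → (-20,-52,-8)
replace slot 1: 2·((-52)+(-8)) − (-20) = -100 → (-100,-52,-8)

-100,-52,-8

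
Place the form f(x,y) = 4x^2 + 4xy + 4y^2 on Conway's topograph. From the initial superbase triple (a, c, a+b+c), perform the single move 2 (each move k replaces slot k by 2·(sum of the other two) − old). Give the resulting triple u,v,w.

start (4,4,12) = (f(1,0),f(0,1),f(1,1))
replace slot 2: 2·(4+12) − 4 = 28 → (4,28,12)

4,28,12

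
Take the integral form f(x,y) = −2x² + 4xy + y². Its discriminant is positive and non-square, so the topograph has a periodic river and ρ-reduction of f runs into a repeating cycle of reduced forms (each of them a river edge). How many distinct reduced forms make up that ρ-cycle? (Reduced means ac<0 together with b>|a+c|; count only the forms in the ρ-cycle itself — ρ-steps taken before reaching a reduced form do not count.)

D = 24, ⌊√D⌋ = 4
river: ρ → (1,4,-2)
river: ρ → (-2,4,1)
ρ-cycle length = 2 (tail of 0 descent steps not counted)

2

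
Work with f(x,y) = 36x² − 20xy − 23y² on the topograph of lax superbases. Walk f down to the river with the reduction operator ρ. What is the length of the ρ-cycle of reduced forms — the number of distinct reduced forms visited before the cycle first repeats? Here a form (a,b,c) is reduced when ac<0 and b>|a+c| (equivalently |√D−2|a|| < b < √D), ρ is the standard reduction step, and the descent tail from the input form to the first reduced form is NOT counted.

D = 3712, ⌊√D⌋ = 60
descent: ρ → (-23,20,36)  [lands on river]
river: ρ → (36,52,-7)
river: ρ → (-7,60,4)
river: ρ → (4,60,-7)
river: ρ → (-7,52,36)
river: ρ → (36,20,-23)
river: ρ → (-23,26,33)
river: ρ → (33,40,-16)
river: ρ → (-16,56,9)
river: ρ → (9,52,-28)
river: ρ → (-28,60,1)
river: ρ → (1,60,-28)
river: ρ → (-28,52,9)
river: ρ → (9,56,-16)
river: ρ → (-16,40,33)
river: ρ → (33,26,-23)
ρ-cycle length = 16 (tail of 1 descent step not counted)

16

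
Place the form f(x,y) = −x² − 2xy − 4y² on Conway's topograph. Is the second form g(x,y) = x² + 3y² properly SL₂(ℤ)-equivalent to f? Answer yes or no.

D₁ = -12, D₂ = -12
f is negative-definite; reduce −f:
−f: translate: b→0 (≡2 mod 2), so (1,2,4)→(1,0,3)
−f: reduced (well bottom): (1,0,3) with a≤c, −a<b≤a
flip sign back: reduced form of f is (-1,0,-3)
g: reduced (well bottom): (1,0,3) with a≤c, −a<b≤a
reduced forms (-1, 0, -3) vs (1, 0, 3) ⇒ inequivalent

no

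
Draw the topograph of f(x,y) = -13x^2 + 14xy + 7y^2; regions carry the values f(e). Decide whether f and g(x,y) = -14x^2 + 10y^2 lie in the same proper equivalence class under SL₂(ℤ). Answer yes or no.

D₁ = 560, D₂ = 560
river cycle of f (length 6): (7, 14, -13), (-13, 12, 8), (8, 20, -5), (-5, 20, 8), (8, 12, -13), (-13, 14, 7)
river cycle of g (length 2): (10, 20, -4), (-4, 20, 10)
cycles differ ⇒ inequivalent

no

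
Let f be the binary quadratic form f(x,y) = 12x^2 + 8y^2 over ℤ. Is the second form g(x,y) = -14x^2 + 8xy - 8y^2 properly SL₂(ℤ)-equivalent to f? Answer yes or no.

D₁ = -384, D₂ = -384
f: flip: (12,0,8)→(8,0,12)
f: reduced (well bottom): (8,0,12) with a≤c, −a<b≤a
g is negative-definite; reduce −g:
−g: flip: (14,-8,8)→(8,8,14)
−g: reduced (well bottom): (8,8,14) with a≤c, −a<b≤a
flip sign back: reduced form of g is (-8,-8,-14)
reduced forms (8, 0, 12) vs (-8, -8, -14) ⇒ inequivalent

no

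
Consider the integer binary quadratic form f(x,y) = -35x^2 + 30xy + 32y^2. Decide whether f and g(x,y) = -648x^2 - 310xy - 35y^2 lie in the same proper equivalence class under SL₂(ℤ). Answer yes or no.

D₁ = 5380, D₂ = 5380
river cycle of f (length 10): (32, 34, -33), (-33, 32, 33), (33, 34, -32), (-32, 30, 35), (35, 40, -27), (-27, 68, 7), (7, 72, -7), (-7, 68, 27), (27, 40, -35), (-35, 30, 32)
river cycle of g (length 10): (-35, 30, 32), (32, 34, -33), (-33, 32, 33), (33, 34, -32), (-32, 30, 35), (35, 40, -27), (-27, 68, 7), (7, 72, -7), (-7, 68, 27), (27, 40, -35)
cycles coincide ⇒ equivalent

yes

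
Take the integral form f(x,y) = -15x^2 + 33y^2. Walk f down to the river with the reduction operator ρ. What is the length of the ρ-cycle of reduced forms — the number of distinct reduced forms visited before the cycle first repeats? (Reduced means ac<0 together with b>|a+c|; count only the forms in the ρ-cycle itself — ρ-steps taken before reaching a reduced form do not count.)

D = 1980, ⌊√D⌋ = 44
descent: ρ → (33,0,-15)
descent: ρ → (-15,30,18)  [lands on river]
river: ρ → (18,42,-3)
river: ρ → (-3,42,18)
river: ρ → (18,30,-15)
ρ-cycle length = 4 (tail of 2 descent steps not counted)

4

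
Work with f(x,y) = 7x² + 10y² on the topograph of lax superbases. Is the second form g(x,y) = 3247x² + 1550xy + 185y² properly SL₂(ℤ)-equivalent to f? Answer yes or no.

D₁ = -280, D₂ = -280
f: reduced (well bottom): (7,0,10) with a≤c, −a<b≤a
g: flip: (3247,1550,185)→(185,-1550,3247)
g: translate: b→-70 (≡-1550 mod 370), so (185,-1550,3247)→(185,-70,7)
g: flip: (185,-70,7)→(7,70,185)
g: translate: b→0 (≡70 mod 14), so (7,70,185)→(7,0,10)
g: reduced (well bottom): (7,0,10) with a≤c, −a<b≤a
reduced forms (7, 0, 10) vs (7, 0, 10) ⇒ equivalent

yes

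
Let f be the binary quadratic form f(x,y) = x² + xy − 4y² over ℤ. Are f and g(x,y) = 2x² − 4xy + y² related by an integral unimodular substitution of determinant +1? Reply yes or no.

D₁ = 17, D₂ = 8
discriminants differ ⇒ not SL₂(ℤ)-equivalent

no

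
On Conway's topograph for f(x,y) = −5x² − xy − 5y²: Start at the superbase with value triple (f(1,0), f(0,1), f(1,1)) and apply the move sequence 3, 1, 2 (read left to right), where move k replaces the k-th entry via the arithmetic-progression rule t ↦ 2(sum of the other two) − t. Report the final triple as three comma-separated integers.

start (-5,-5,-11) = (f(1,0),f(0,1),f(1,1))
replace slot 3: 2·((-5)+(-5)) − (-11) = -9 → (-5,-5,-9)
replace slot 1: 2·((-5)+(-9)) − (-5) = -23 → (-23,-5,-9)
replace slot 2: 2·((-23)+(-9)) − (-5) = -59 → (-23,-59,-9)

-23,-59,-9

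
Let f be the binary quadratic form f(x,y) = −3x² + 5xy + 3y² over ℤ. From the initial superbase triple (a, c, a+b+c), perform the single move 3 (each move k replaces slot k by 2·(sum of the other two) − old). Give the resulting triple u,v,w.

start (-3,3,5) = (f(1,0),f(0,1),f(1,1))
replace slot 3: 2·((-3)+3) − 5 = -5 → (-3,3,-5)

-3,3,-5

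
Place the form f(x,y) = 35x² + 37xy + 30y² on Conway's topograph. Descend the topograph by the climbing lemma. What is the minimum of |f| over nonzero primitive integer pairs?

translate: b→-33 (≡37 mod 70), so (35,37,30)→(35,-33,28)
flip: (35,-33,28)→(28,33,35)
translate: b→-23 (≡33 mod 56), so (28,33,35)→(28,-23,30)
reduced (well bottom): (28,-23,30) with a≤c, −a<b≤a
well minimum = a = 28

28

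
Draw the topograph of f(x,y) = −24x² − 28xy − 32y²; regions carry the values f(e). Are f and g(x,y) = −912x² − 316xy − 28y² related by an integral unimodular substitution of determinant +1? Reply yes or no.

D₁ = -2288, D₂ = -2288
f is negative-definite; reduce −f:
−f: translate: b→-20 (≡28 mod 48), so (24,28,32)→(24,-20,28)
−f: reduced (well bottom): (24,-20,28) with a≤c, −a<b≤a
flip sign back: reduced form of f is (-24,20,-28)
g is negative-definite; reduce −g:
−g: flip: (912,316,28)→(28,-316,912)
−g: translate: b→20 (≡-316 mod 56), so (28,-316,912)→(28,20,24)
−g: flip: (28,20,24)→(24,-20,28)
−g: reduced (well bottom): (24,-20,28) with a≤c, −a<b≤a
flip sign back: reduced form of g is (-24,20,-28)
reduced forms (-24, 20, -28) vs (-24, 20, -28) ⇒ equivalent

yes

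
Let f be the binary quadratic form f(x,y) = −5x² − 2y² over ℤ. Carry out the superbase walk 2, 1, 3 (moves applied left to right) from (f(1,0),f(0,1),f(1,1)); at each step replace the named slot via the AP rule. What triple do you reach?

start (-5,-2,-7) = (f(1,0),f(0,1),f(1,1))
replace slot 2: 2·((-5)+(-7)) − (-2) = -22 → (-5,-22,-7)
replace slot 1: 2·((-22)+(-7)) − (-5) = -53 → (-53,-22,-7)
replace slot 3: 2·((-53)+(-22)) − (-7) = -143 → (-53,-22,-143)

-53,-22,-143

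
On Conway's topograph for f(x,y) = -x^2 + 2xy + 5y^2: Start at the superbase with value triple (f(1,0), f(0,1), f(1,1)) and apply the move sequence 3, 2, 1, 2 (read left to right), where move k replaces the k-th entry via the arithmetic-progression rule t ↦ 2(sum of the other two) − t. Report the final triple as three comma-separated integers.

start (-1,5,6) = (f(1,0),f(0,1),f(1,1))
replace slot 3: 2·((-1)+5) − 6 = 2 → (-1,5,2)
replace slot 2: 2·((-1)+2) − 5 = -3 → (-1,-3,2)
replace slot 1: 2·((-3)+2) − (-1) = -1 → (-1,-3,2)
replace slot 2: 2·((-1)+2) − (-3) = 5 → (-1,5,2)

-1,5,2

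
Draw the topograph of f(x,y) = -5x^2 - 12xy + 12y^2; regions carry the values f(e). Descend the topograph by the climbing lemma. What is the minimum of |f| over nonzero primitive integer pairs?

descent: ρ → (12,12,-5)  [lands on river]
river: ρ → (-5,18,3)
river: ρ → (3,18,-5)
river: ρ → (-5,12,12)
closes: descent 1, river 4
min |a| on river = 3

3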